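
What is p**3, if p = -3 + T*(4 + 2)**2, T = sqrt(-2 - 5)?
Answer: 81621 - 325620*I*sqrt(7) ≈ 81621.0 - 8.6151e+5*I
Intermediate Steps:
T = I*sqrt(7) (T = sqrt(-7) = I*sqrt(7) ≈ 2.6458*I)
p = -3 + 36*I*sqrt(7) (p = -3 + (I*sqrt(7))*(4 + 2)**2 = -3 + (I*sqrt(7))*6**2 = -3 + (I*sqrt(7))*36 = -3 + 36*I*sqrt(7) ≈ -3.0 + 95.247*I)
p**3 = (-3 + 36*I*sqrt(7))**3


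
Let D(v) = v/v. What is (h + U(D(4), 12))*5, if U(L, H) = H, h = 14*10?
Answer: 760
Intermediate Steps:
D(v) = 1
h = 140
(h + U(D(4), 12))*5 = (140 + 12)*5 = 152*5 = 760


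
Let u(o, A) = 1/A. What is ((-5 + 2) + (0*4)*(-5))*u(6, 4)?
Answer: -¾ ≈ -0.75000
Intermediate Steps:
((-5 + 2) + (0*4)*(-5))*u(6, 4) = ((-5 + 2) + (0*4)*(-5))/4 = (-3 + 0*(-5))*(¼) = (-3 + 0)*(¼) = -3*¼ = -¾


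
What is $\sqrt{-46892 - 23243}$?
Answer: $13 i \sqrt{415} \approx 264.83 i$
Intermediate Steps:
$\sqrt{-46892 - 23243} = \sqrt{-70135} = 13 i \sqrt{415}$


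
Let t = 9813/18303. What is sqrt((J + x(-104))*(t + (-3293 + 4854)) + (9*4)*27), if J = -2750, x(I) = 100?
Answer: 6*I*sqrt(4277553393623)/6101 ≈ 2034.0*I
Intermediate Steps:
t = 3271/6101 (t = 9813*(1/18303) = 3271/6101 ≈ 0.53614)
sqrt((J + x(-104))*(t + (-3293 + 4854)) + (9*4)*27) = sqrt((-2750 + 100)*(3271/6101 + (-3293 + 4854)) + (9*4)*27) = sqrt(-2650*(3271/6101 + 1561) + 36*27) = sqrt(-2650*9526932/6101 + 972) = sqrt(-25246369800/6101 + 972) = sqrt(-25240439628/6101) = 6*I*sqrt(4277553393623)/6101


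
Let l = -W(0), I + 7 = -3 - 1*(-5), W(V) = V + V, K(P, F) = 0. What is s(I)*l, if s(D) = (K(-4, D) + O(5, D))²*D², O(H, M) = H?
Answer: 0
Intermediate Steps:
W(V) = 2*V
I = -5 (I = -7 + (-3 - 1*(-5)) = -7 + (-3 + 5) = -7 + 2 = -5)
s(D) = 25*D² (s(D) = (0 + 5)²*D² = 5²*D² = 25*D²)
l = 0 (l = -2*0 = -1*0 = 0)
s(I)*l = (25*(-5)²)*0 = (25*25)*0 = 625*0 = 0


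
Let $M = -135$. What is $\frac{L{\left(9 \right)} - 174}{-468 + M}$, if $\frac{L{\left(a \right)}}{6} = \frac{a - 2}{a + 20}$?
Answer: $\frac{556}{1943} \approx 0.28616$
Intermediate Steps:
$L{\left(a \right)} = \frac{6 \left(-2 + a\right)}{20 + a}$ ($L{\left(a \right)} = 6 \frac{a - 2}{a + 20} = 6 \frac{-2 + a}{20 + a} = \frac{6 \left(-2 + a\right)}{20 + a}$)
$\frac{L{\left(9 \right)} - 174}{-468 + M} = \frac{\frac{6 \left(-2 + 9\right)}{20 + 9} - 174}{-468 - 135} = \frac{6 \cdot \frac{1}{29} \cdot 7 - 174}{-603} = \left(6 \cdot \frac{1}{29} \cdot 7 - 174\right) \left(- \frac{1}{603}\right) = \left(\frac{42}{29} - 174\right) \left(- \frac{1}{603}\right) = \left(- \frac{5004}{29}\right) \left(- \frac{1}{603}\right) = \frac{556}{1943}$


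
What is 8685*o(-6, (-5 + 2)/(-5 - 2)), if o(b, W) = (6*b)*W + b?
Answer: -1302750/7 ≈ -1.8611e+5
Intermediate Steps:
o(b, W) = b + 6*W*b (o(b, W) = 6*W*b + b = b + 6*W*b)
8685*o(-6, (-5 + 2)/(-5 - 2)) = 8685*(-6*(1 + 6*((-5 + 2)/(-5 - 2)))) = 8685*(-6*(1 + 6*(-3/(-7)))) = 8685*(-6*(1 + 6*(-3*(-⅐)))) = 8685*(-6*(1 + 6*(3/7))) = 8685*(-6*(1 + 18/7)) = 8685*(-6*25/7) = 8685*(-150/7) = -1302750/7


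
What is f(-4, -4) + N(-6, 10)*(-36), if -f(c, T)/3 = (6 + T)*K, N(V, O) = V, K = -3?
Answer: 234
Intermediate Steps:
f(c, T) = 54 + 9*T (f(c, T) = -3*(6 + T)*(-3) = -3*(-18 - 3*T) = 54 + 9*T)
f(-4, -4) + N(-6, 10)*(-36) = (54 + 9*(-4)) - 6*(-36) = (54 - 36) + 216 = 18 + 216 = 234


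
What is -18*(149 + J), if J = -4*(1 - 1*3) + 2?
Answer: -2862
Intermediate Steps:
J = 10 (J = -4*(1 - 3) + 2 = -4*(-2) + 2 = 8 + 2 = 10)
-18*(149 + J) = -18*(149 + 10) = -18*159 = -2862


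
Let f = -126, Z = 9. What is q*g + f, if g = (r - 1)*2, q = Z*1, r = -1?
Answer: -162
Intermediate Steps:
q = 9 (q = 9*1 = 9)
g = -4 (g = (-1 - 1)*2 = -2*2 = -4)
q*g + f = 9*(-4) - 126 = -36 - 126 = -162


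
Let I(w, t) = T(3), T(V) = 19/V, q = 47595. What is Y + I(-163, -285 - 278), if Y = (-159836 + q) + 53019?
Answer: -177647/3 ≈ -59216.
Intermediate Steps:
I(w, t) = 19/3
Y = -59222 (Y = (-159836 + 47595) + 53019 = -112241 + 53019 = -59222)
Y + I(-163, -285 - 278) = -59222 + 19/3 = -177647/3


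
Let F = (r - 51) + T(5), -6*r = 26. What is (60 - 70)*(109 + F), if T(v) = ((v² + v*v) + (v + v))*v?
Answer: -10610/3 ≈ -3536.7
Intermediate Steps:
r = -13/3 (r = -⅙*26 = -13/3 ≈ -4.3333)
T(v) = v*(2*v + 2*v²) (T(v) = ((v² + v²) + 2*v)*v = (2*v² + 2*v)*v = (2*v + 2*v²)*v = v*(2*v + 2*v²))
F = 734/3 (F = (-13/3 - 51) + 2*5²*(1 + 5) = -166/3 + 2*25*6 = -166/3 + 300 = 734/3 ≈ 244.67)
(60 - 70)*(109 + F) = (60 - 70)*(109 + 734/3) = -10*1061/3 = -10610/3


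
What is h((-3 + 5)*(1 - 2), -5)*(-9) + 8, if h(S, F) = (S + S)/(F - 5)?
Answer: 22/5 ≈ 4.4000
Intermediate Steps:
h(S, F) = 2*S/(-5 + F) (h(S, F) = (2*S)/(-5 + F) = 2*S/(-5 + F))
h((-3 + 5)*(1 - 2), -5)*(-9) + 8 = (2*((-3 + 5)*(1 - 2))/(-5 - 5))*(-9) + 8 = (2*(2*(-1))/(-10))*(-9) + 8 = (2*(-2)*(-1/10))*(-9) + 8 = (2/5)*(-9) + 8 = -18/5 + 8 = 22/5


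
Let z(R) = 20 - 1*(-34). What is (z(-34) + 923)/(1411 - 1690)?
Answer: -977/279 ≈ -3.5018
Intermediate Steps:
z(R) = 54 (z(R) = 20 + 34 = 54)
(z(-34) + 923)/(1411 - 1690) = (54 + 923)/(1411 - 1690) = 977/(-279) = 977*(-1/279) = -977/279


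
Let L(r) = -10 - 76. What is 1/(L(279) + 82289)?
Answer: 1/82203 ≈ 1.2165e-5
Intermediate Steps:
L(r) = -86
1/(L(279) + 82289) = 1/(-86 + 82289) = 1/82203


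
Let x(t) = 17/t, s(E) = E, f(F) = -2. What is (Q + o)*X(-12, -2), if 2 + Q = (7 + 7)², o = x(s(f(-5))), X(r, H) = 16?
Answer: 2968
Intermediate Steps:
o = -17/2 (o = 17/(-2) = 17*(-½) = -17/2 ≈ -8.5000)
Q = 194 (Q = -2 + (7 + 7)² = -2 + 14² = -2 + 196 = 194)
(Q + o)*X(-12, -2) = (194 - 17/2)*16 = (371/2)*16 = 2968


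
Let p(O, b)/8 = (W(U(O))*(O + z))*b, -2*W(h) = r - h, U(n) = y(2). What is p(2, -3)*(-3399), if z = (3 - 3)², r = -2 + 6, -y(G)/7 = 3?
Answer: -2039400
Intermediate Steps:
y(G) = -21 (y(G) = -7*3 = -21)
r = 4
U(n) = -21
W(h) = -2 + h/2 (W(h) = -(4 - h)/2 = -2 + h/2)
z = 0 (z = 0² = 0)
p(O, b) = -100*O*b (p(O, b) = 8*(((-2 + (½)*(-21))*(O + 0))*b) = 8*(((-2 - 21/2)*O)*b) = 8*((-25*O/2)*b) = 8*(-25*O*b/2) = -100*O*b)
p(2, -3)*(-3399) = -100*2*(-3)*(-3399) = 600*(-3399) = -2039400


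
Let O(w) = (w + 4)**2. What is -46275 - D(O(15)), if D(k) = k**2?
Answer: -176596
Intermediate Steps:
O(w) = (4 + w)**2
-46275 - D(O(15)) = -46275 - ((4 + 15)**2)**2 = -46275 - (19**2)**2 = -46275 - 1*361**2 = -46275 - 1*130321 = -46275 - 130321 = -176596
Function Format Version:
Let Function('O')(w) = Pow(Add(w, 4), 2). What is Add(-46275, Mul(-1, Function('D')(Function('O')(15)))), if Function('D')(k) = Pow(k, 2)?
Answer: -176596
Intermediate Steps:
Function('O')(w) = Pow(Add(4, w), 2)
Add(-46275, Mul(-1, Function('D')(Function('O')(15)))) = Add(-46275, Mul(-1, Pow(Pow(Add(4, 15), 2), 2))) = Add(-46275, Mul(-1, Pow(Pow(19, 2), 2))) = Add(-46275, Mul(-1, Pow(361, 2))) = Add(-46275, Mul(-1, 130321)) = Add(-46275, -130321) = -176596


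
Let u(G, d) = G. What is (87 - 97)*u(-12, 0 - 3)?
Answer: 120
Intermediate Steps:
(87 - 97)*u(-12, 0 - 3) = (87 - 97)*(-12) = -10*(-12) = 120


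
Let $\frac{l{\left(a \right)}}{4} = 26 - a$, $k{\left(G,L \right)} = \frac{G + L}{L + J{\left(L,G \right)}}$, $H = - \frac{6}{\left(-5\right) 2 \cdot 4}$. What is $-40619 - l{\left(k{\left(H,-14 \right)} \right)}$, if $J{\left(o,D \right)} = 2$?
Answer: $- \frac{2443103}{60} \approx -40718.0$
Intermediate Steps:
$H = \frac{3}{20}$ ($H = - \frac{6}{\left(-10\right) 4} = - \frac{6}{-40} = \left(-6\right) \left(- \frac{1}{40}\right) = \frac{3}{20} \approx 0.15$)
$k{\left(G,L \right)} = \frac{G + L}{2 + L}$ ($k{\left(G,L \right)} = \frac{G + L}{L + 2} = \frac{G + L}{2 + L}$)
$l{\left(a \right)} = 104 - 4 a$ ($l{\left(a \right)} = 4 \left(26 - a\right) = 104 - 4 a$)
$-40619 - l{\left(k{\left(H,-14 \right)} \right)} = -40619 - \left(104 - 4 \frac{\frac{3}{20} - 14}{2 - 14}\right) = -40619 - \left(104 - 4 \frac{1}{-12} \left(- \frac{277}{20}\right)\right) = -40619 - \left(104 - 4 \left(\left(- \frac{1}{12}\right) \left(- \frac{277}{20}\right)\right)\right) = -40619 - \left(104 - \frac{277}{60}\right) = -40619 - \frac{5963}{60} = - \frac{2443103}{60}$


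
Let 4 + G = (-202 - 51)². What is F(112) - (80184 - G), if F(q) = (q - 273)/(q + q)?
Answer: -517751/32 ≈ -16180.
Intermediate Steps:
F(q) = (-273 + q)/(2*q) (F(q) = (-273 + q)/((2*q)) = (-273 + q)*(1/(2*q)) = (-273 + q)/(2*q))
G = 64005 (G = -4 + (-202 - 51)² = -4 + (-253)² = -4 + 64009 = 64005)
F(112) - (80184 - G) = (½)*(-273 + 112)/112 - (80184 - 1*64005) = (½)*(1/112)*(-161) - (80184 - 64005) = -23/32 - 1*16179 = -23/32 - 16179 = -517751/32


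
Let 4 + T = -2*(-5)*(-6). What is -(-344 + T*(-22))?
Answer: -1064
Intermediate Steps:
T = -64 (T = -4 - 2*(-5)*(-6) = -4 + 10*(-6) = -4 - 60 = -64)
-(-344 + T*(-22)) = -(-344 - 64*(-22)) = -(-344 + 1408) = -1*1064 = -1064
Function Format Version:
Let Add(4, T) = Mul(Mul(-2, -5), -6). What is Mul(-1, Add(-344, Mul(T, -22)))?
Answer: -1064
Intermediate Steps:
T = -64 (T = Add(-4, Mul(Mul(-2, -5), -6)) = Add(-4, Mul(10, -6)) = Add(-4, -60) = -64)
Mul(-1, Add(-344, Mul(T, -22))) = Mul(-1, Add(-344, Mul(-64, -22))) = Mul(-1, Add(-344, 1408)) = Mul(-1, 1064) = -1064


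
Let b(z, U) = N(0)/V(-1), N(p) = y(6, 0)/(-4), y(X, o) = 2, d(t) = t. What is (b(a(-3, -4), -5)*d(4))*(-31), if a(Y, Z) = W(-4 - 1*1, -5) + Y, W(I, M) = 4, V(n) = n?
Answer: -62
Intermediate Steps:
N(p) = -½ (N(p) = 2/(-4) = 2*(-¼) = -½)
a(Y, Z) = 4 + Y
b(z, U) = ½ (b(z, U) = -½/(-1) = -½*(-1) = ½)
(b(a(-3, -4), -5)*d(4))*(-31) = ((½)*4)*(-31) = 2*(-31) = -62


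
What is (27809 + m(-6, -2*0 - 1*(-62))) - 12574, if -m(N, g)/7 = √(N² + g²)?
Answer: 15235 - 14*√970 ≈ 14799.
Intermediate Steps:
m(N, g) = -7*√(N² + g²)
(27809 + m(-6, -2*0 - 1*(-62))) - 12574 = (27809 - 7*√((-6)² + (-2*0 - 1*(-62))²)) - 12574 = (27809 - 7*√(36 + (0 + 62)²)) - 12574 = (27809 - 7*√(36 + 62²)) - 12574 = (27809 - 7*√(36 + 3844)) - 12574 = (27809 - 14*√970) - 12574 = 15235 - 14*√970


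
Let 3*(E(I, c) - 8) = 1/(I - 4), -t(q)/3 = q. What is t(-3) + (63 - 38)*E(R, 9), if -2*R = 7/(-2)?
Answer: 5543/27 ≈ 205.30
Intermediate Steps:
R = 7/4 (R = -7/(2*(-2)) = -7*(-1)/(2*2) = -½*(-7/2) = 7/4 ≈ 1.7500)
t(q) = -3*q
E(I, c) = 8 + 1/(3*(-4 + I)) (E(I, c) = 8 + 1/(3*(I - 4)) = 8 + 1/(3*(-4 + I)))
t(-3) + (63 - 38)*E(R, 9) = -3*(-3) + (63 - 38)*((-95 + 24*(7/4))/(3*(-4 + 7/4))) = 9 + 25*((-95 + 42)/(3*(-9/4))) = 9 + 25*((⅓)*(-4/9)*(-53)) = 9 + 25*(212/27) = 9 + 5300/27 = 5543/27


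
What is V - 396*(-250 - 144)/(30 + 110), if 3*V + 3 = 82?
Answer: 119783/105 ≈ 1140.8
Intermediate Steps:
V = 79/3 (V = -1 + (1/3)*82 = -1 + 82/3 = 79/3 ≈ 26.333)
V - 396*(-250 - 144)/(30 + 110) = 79/3 - 396*(-250 - 144)/(30 + 110) = 79/3 - (-156024)/140 = 79/3 - 396*(-197/70) = 79/3 + 39006/35 = 119783/105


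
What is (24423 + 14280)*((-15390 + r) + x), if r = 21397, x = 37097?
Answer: 1668254112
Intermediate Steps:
(24423 + 14280)*((-15390 + r) + x) = (24423 + 14280)*((-15390 + 21397) + 37097) = 38703*(6007 + 37097) = 38703*43104 = 1668254112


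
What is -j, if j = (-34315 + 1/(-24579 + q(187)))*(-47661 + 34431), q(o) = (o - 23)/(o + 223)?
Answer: -55791879759000/122893 ≈ -4.5399e+8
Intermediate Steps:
q(o) = (-23 + o)/(223 + o)
j = 55791879759000/122893 (j = (-34315 + 1/(-24579 + (-23 + 187)/(223 + 187)))*(-47661 + 34431) = (-34315 + 1/(-24579 + 164/410))*(-13230) = (-34315 + 1/(-24579 + (1/410)*164))*(-13230) = (-34315 + 1/(-24579 + ⅖))*(-13230) = (-34315 + 1/(-122893/5))*(-13230) = (-34315 - 5/122893)*(-13230) = -4217073300/122893*(-13230) = 55791879759000/122893 ≈ 4.5399e+8)
-j = -1*55791879759000/122893 = -55791879759000/122893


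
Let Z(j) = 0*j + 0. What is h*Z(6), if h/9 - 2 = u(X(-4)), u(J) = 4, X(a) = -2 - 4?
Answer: 0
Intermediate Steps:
X(a) = -6
h = 54 (h = 18 + 9*4 = 18 + 36 = 54)
Z(j) = 0 (Z(j) = 0 + 0 = 0)
h*Z(6) = 54*0 = 0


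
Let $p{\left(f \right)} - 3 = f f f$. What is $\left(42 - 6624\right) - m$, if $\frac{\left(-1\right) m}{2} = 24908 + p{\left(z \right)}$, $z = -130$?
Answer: $-4350760$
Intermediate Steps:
$p{\left(f \right)} = 3 + f^{3}$ ($p{\left(f \right)} = 3 + f f f = 3 + f^{2} f = 3 + f^{3}$)
$m = 4344178$ ($m = - 2 \left(24908 + \left(3 + \left(-130\right)^{3}\right)\right) = - 2 \left(24908 + \left(3 - 2197000\right)\right) = - 2 \left(24908 - 2196997\right) = \left(-2\right) \left(-2172089\right) = 4344178$)
$\left(42 - 6624\right) - m = \left(42 - 6624\right) - 4344178 = -6582 - 4344178 = -4350760$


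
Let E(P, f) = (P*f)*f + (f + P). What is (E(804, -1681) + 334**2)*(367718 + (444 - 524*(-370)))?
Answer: 1276972082871966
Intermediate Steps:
E(P, f) = P + f + P*f**2 (E(P, f) = P*f**2 + (P + f) = P + f + P*f**2)
(E(804, -1681) + 334**2)*(367718 + (444 - 524*(-370))) = ((804 - 1681 + 804*(-1681)**2) + 334**2)*(367718 + (444 - 524*(-370))) = ((804 - 1681 + 804*2825761) + 111556)*(367718 + (444 + 193880)) = ((804 - 1681 + 2271911844) + 111556)*(367718 + 194324) = (2271910967 + 111556)*562042 = 2272022523*562042 = 1276972082871966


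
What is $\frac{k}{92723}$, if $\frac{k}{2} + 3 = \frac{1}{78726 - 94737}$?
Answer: $- \frac{96068}{1484587953} \approx -6.471 \cdot 10^{-5}$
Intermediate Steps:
$k = - \frac{96068}{16011}$ ($k = -6 + \frac{2}{78726 - 94737} = -6 + \frac{2}{-16011} = -6 + 2 \left(- \frac{1}{16011}\right) = -6 - \frac{2}{16011} = - \frac{96068}{16011} \approx -6.0001$)
$\frac{k}{92723} = - \frac{96068}{16011 \cdot 92723} = \left(- \frac{96068}{16011}\right) \frac{1}{92723} = - \frac{96068}{1484587953}$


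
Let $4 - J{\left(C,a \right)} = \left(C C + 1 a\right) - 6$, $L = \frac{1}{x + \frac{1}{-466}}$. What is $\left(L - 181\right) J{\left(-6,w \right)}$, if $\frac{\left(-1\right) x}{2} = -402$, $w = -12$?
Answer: $\frac{949389518}{374663} \approx 2534.0$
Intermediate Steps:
$x = 804$ ($x = \left(-2\right) \left(-402\right) = 804$)
$L = \frac{466}{374663}$ ($L = \frac{1}{804 + \frac{1}{-466}} = \frac{1}{804 - \frac{1}{466}} = \frac{1}{\frac{374663}{466}} = \frac{466}{374663} \approx 0.0012438$)
$J{\left(C,a \right)} = 10 - a - C^{2}$ ($J{\left(C,a \right)} = 4 - \left(\left(C C + 1 a\right) - 6\right) = 4 - \left(\left(C^{2} + a\right) - 6\right) = 4 - \left(\left(a + C^{2}\right) - 6\right) = 4 - \left(-6 + a + C^{2}\right) = 10 - a - C^{2}$)
$\left(L - 181\right) J{\left(-6,w \right)} = \left(\frac{466}{374663} - 181\right) \left(10 - -12 - \left(-6\right)^{2}\right) = - \frac{67813537 \left(10 + 12 - 36\right)}{374663} = \left(- \frac{67813537}{374663}\right) \left(-14\right) = \frac{949389518}{374663}$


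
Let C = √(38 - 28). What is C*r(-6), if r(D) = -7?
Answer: -7*√10 ≈ -22.136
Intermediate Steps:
C = √10 ≈ 3.1623
C*r(-6) = √10*(-7) = -7*√10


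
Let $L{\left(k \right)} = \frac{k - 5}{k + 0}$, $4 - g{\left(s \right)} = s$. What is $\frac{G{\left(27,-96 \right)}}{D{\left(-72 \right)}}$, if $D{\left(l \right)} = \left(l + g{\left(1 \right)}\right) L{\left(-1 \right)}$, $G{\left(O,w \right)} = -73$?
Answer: $\frac{73}{414} \approx 0.17633$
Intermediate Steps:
$g{\left(s \right)} = 4 - s$
$L{\left(k \right)} = \frac{-5 + k}{k}$
$D{\left(l \right)} = 18 + 6 l$ ($D{\left(l \right)} = \left(l + \left(4 - 1\right)\right) \frac{-5 - 1}{-1} = \left(l + \left(4 - 1\right)\right) \left(\left(-1\right) \left(-6\right)\right) = \left(l + 3\right) 6 = \left(3 + l\right) 6 = 18 + 6 l$)
$\frac{G{\left(27,-96 \right)}}{D{\left(-72 \right)}} = - \frac{73}{18 + 6 \left(-72\right)} = - \frac{73}{18 - 432} = - \frac{73}{-414} = \left(-73\right) \left(- \frac{1}{414}\right) = \frac{73}{414}$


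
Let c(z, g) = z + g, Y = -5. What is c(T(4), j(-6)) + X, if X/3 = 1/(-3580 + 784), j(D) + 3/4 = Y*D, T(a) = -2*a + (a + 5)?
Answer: 7048/233 ≈ 30.249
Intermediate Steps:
T(a) = 5 - a (T(a) = -2*a + (5 + a) = 5 - a)
j(D) = -3/4 - 5*D
c(z, g) = g + z
X = -1/932 (X = 3/(-3580 + 784) = 3/(-2796) = 3*(-1/2796) = -1/932 ≈ -0.0010730)
c(T(4), j(-6)) + X = ((-3/4 - 5*(-6)) + (5 - 1*4)) - 1/932 = ((-3/4 + 30) + (5 - 4)) - 1/932 = (117/4 + 1) - 1/932 = 121/4 - 1/932 = 7048/233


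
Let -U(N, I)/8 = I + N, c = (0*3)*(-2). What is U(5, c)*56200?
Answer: -2248000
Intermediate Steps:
c = 0 (c = 0*(-2) = 0)
U(N, I) = -8*I - 8*N (U(N, I) = -8*(I + N) = -8*I - 8*N)
U(5, c)*56200 = (-8*0 - 8*5)*56200 = (0 - 40)*56200 = -40*56200 = -2248000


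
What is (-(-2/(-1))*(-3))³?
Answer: 216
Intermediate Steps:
(-(-2/(-1))*(-3))³ = (-(-2*(-1))*(-3))³ = (-2*(-3))³ = (-1*(-6))³ = 6³ = 216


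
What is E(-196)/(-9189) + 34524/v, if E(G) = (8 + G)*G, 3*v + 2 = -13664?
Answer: -727643938/62788437 ≈ -11.589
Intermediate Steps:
v = -13666/3 (v = -⅔ + (⅓)*(-13664) = -⅔ - 13664/3 = -13666/3 ≈ -4555.3)
E(G) = G*(8 + G)
E(-196)/(-9189) + 34524/v = -196*(8 - 196)/(-9189) + 34524/(-13666/3) = -196*(-188)*(-1/9189) + 34524*(-3/13666) = 36848*(-1/9189) - 51786/6833 = -36848/9189 - 51786/6833 = -727643938/62788437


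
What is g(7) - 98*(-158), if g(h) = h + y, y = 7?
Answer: 15498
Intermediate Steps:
g(h) = 7 + h (g(h) = h + 7 = 7 + h)
g(7) - 98*(-158) = (7 + 7) - 98*(-158) = 14 + 15484 = 15498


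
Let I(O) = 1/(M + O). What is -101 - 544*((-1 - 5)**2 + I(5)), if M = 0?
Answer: -98969/5 ≈ -19794.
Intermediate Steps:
I(O) = 1/O (I(O) = 1/(0 + O) = 1/O)
-101 - 544*((-1 - 5)**2 + I(5)) = -101 - 544*((-1 - 5)**2 + 1/5) = -101 - 544*((-6)**2 + 1/5) = -101 - 544*(36 + 1/5) = -101 - 544*181/5 = -101 - 136*724/5 = -101 - 98464/5 = -98969/5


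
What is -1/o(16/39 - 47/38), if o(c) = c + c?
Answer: 741/1225 ≈ 0.60490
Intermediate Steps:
o(c) = 2*c
-1/o(16/39 - 47/38) = -1/(2*(16/39 - 47/38)) = -1/(2*(-1225/1482)) = -1/(-1225/741) = -1*(-741/1225) = 741/1225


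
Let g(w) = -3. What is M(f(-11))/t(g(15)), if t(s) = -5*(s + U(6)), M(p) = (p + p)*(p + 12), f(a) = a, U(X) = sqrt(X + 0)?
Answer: -22/5 - 22*sqrt(6)/15 ≈ -7.9926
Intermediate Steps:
U(X) = sqrt(X)
M(p) = 2*p*(12 + p) (M(p) = (2*p)*(12 + p) = 2*p*(12 + p))
t(s) = -5*s - 5*sqrt(6) (t(s) = -5*(s + sqrt(6)) = -5*s - 5*sqrt(6))
M(f(-11))/t(g(15)) = (2*(-11)*(12 - 11))/(-5*(-3) - 5*sqrt(6)) = (2*(-11)*1)/(15 - 5*sqrt(6)) = -22/(15 - 5*sqrt(6))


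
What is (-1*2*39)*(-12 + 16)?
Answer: -312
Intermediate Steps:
(-1*2*39)*(-12 + 16) = -2*39*4 = -78*4 = -312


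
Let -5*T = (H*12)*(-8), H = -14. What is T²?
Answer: 1806336/25 ≈ 72254.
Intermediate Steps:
T = -1344/5 (T = -(-14*12)*(-8)/5 = -(-168)*(-8)/5 = -⅕*1344 = -1344/5 ≈ -268.80)
T² = (-1344/5)² = 1806336/25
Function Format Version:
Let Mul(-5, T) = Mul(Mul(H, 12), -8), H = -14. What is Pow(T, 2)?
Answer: Rational(1806336, 25) ≈ 72254.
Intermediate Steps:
T = Rational(-1344, 5) (T = Mul(Rational(-1, 5), Mul(Mul(-14, 12), -8)) = Mul(Rational(-1, 5), Mul(-168, -8)) = Mul(Rational(-1, 5), 1344) = Rational(-1344, 5) ≈ -268.80)
Pow(T, 2) = Pow(Rational(-1344, 5), 2) = Rational(1806336, 25)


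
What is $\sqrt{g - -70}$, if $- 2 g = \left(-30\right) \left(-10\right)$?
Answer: $4 i \sqrt{5} \approx 8.9443 i$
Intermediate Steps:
$g = -150$ ($g = - \frac{\left(-30\right) \left(-10\right)}{2} = \left(- \frac{1}{2}\right) 300 = -150$)
$\sqrt{g - -70} = \sqrt{-150 - -70} = \sqrt{-150 + 70} = \sqrt{-80} = 4 i \sqrt{5}$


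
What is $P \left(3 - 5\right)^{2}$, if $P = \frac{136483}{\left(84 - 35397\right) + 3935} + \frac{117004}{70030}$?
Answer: $- \frac{5886552978}{549350335} \approx -10.715$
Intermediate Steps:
$P = - \frac{2943276489}{1098700670}$ ($P = \frac{136483}{-35313 + 3935} + 117004 \cdot \frac{1}{70030} = \frac{136483}{-31378} + \frac{58502}{35015} = 136483 \left(- \frac{1}{31378}\right) + \frac{58502}{35015} = - \frac{136483}{31378} + \frac{58502}{35015} = - \frac{2943276489}{1098700670} \approx -2.6789$)
$P \left(3 - 5\right)^{2} = - \frac{2943276489 \left(3 - 5\right)^{2}}{1098700670} = - \frac{2943276489 \left(-2\right)^{2}}{1098700670} = \left(- \frac{2943276489}{1098700670}\right) 4 = - \frac{5886552978}{549350335}$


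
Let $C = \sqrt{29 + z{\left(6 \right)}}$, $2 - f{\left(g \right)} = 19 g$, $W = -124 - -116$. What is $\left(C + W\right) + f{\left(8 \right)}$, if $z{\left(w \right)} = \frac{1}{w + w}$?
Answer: $-158 + \frac{\sqrt{1047}}{6} \approx -152.61$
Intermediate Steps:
$z{\left(w \right)} = \frac{1}{2 w}$
$W = -8$ ($W = -124 + 116 = -8$)
$f{\left(g \right)} = 2 - 19 g$
$C = \frac{\sqrt{1047}}{6}$ ($C = \sqrt{29 + \frac{1}{2 \cdot 6}} = \sqrt{29 + \frac{1}{2} \cdot \frac{1}{6}} = \sqrt{29 + \frac{1}{12}} = \sqrt{\frac{349}{12}} = \frac{\sqrt{1047}}{6} \approx 5.3929$)
$\left(C + W\right) + f{\left(8 \right)} = \left(\frac{\sqrt{1047}}{6} - 8\right) + \left(2 - 152\right) = \left(-8 + \frac{\sqrt{1047}}{6}\right) + \left(2 - 152\right) = \left(-8 + \frac{\sqrt{1047}}{6}\right) - 150 = -158 + \frac{\sqrt{1047}}{6}$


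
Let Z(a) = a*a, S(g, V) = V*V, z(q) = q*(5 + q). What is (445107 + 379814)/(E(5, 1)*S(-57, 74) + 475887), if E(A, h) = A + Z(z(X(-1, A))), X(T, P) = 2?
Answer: 824921/1576563 ≈ 0.52324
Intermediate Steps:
S(g, V) = V²
Z(a) = a²
E(A, h) = 196 + A (E(A, h) = A + (2*(5 + 2))² = A + (2*7)² = A + 14² = A + 196 = 196 + A)
(445107 + 379814)/(E(5, 1)*S(-57, 74) + 475887) = (445107 + 379814)/((196 + 5)*74² + 475887) = 824921/(201*5476 + 475887) = 824921/(1100676 + 475887) = 824921/1576563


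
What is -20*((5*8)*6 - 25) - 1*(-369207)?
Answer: 364907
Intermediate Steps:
-20*((5*8)*6 - 25) - 1*(-369207) = -20*(40*6 - 25) + 369207 = -20*(240 - 25) + 369207 = -20*215 + 369207 = -4300 + 369207 = 364907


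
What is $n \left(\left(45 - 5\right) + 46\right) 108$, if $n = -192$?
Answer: $-1783296$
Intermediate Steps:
$n \left(\left(45 - 5\right) + 46\right) 108 = - 192 \left(\left(45 - 5\right) + 46\right) 108 = - 192 \left(40 + 46\right) 108 = \left(-192\right) 86 \cdot 108 = \left(-16512\right) 108 = -1783296$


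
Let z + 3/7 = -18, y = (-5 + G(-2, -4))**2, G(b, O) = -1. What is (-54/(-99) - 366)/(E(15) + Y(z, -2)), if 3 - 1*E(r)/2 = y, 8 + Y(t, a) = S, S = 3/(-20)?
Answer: 80400/16313 ≈ 4.9286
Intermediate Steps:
y = 36 (y = (-5 - 1)**2 = (-6)**2 = 36)
S = -3/20 (S = 3*(-1/20) = -3/20 ≈ -0.15000)
z = -129/7 (z = -3/7 - 18 = -129/7 ≈ -18.429)
Y(t, a) = -163/20 (Y(t, a) = -8 - 3/20 = -163/20)
E(r) = -66 (E(r) = 6 - 2*36 = 6 - 72 = -66)
(-54/(-99) - 366)/(E(15) + Y(z, -2)) = (-54/(-99) - 366)/(-66 - 163/20) = (-54*(-1/99) - 366)/(-1483/20) = (6/11 - 366)*(-20/1483) = -4020/11*(-20/1483) = 80400/16313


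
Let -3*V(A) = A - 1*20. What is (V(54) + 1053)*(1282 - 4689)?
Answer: -10646875/3 ≈ -3.5490e+6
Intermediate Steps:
V(A) = 20/3 - A/3 (V(A) = -(A - 1*20)/3 = -(A - 20)/3 = -(-20 + A)/3 = 20/3 - A/3)
(V(54) + 1053)*(1282 - 4689) = ((20/3 - ⅓*54) + 1053)*(1282 - 4689) = ((20/3 - 18) + 1053)*(-3407) = (-34/3 + 1053)*(-3407) = (3125/3)*(-3407) = -10646875/3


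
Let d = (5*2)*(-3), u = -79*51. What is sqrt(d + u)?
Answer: 3*I*sqrt(451) ≈ 63.71*I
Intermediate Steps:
u = -4029
d = -30 (d = 10*(-3) = -30)
sqrt(d + u) = sqrt(-30 - 4029) = sqrt(-4059) = 3*I*sqrt(451)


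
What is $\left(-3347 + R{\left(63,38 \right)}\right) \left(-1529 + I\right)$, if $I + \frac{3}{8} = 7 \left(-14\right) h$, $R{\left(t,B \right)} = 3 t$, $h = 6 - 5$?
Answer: $\frac{20557001}{4} \approx 5.1392 \cdot 10^{6}$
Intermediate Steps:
$h = 1$ ($h = 6 - 5 = 1$)
$I = - \frac{787}{8}$ ($I = - \frac{3}{8} + 7 \left(-14\right) 1 = - \frac{3}{8} - 98 = - \frac{787}{8} \approx -98.375$)
$\left(-3347 + R{\left(63,38 \right)}\right) \left(-1529 + I\right) = \left(-3347 + 3 \cdot 63\right) \left(-1529 - \frac{787}{8}\right) = \left(-3347 + 189\right) \left(- \frac{13019}{8}\right) = \left(-3158\right) \left(- \frac{13019}{8}\right) = \frac{20557001}{4}$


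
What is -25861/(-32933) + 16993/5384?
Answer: 698866093/177311272 ≈ 3.9415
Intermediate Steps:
-25861/(-32933) + 16993/5384 = -25861*(-1/32933) + 16993*(1/5384) = 25861/32933 + 16993/5384 = 698866093/177311272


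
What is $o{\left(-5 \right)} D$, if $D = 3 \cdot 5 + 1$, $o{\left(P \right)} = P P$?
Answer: $400$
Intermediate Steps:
$o{\left(P \right)} = P^{2}$
$D = 16$ ($D = 15 + 1 = 16$)
$o{\left(-5 \right)} D = \left(-5\right)^{2} \cdot 16 = 25 \cdot 16 = 400$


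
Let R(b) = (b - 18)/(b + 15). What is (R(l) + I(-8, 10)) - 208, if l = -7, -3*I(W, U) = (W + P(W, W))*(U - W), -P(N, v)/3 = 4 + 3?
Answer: -297/8 ≈ -37.125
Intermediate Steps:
P(N, v) = -21 (P(N, v) = -3*(4 + 3) = -3*7 = -21)
I(W, U) = -(-21 + W)*(U - W)/3 (I(W, U) = -(W - 21)*(U - W)/3 = -(-21 + W)*(U - W)/3)
R(b) = (-18 + b)/(15 + b)
(R(l) + I(-8, 10)) - 208 = ((-18 - 7)/(15 - 7) + (-7*(-8) + 7*10 + (⅓)*(-8)² - ⅓*10*(-8))) - 208 = (-25/8 + (56 + 70 + (⅓)*64 + 80/3)) - 208 = ((⅛)*(-25) + (56 + 70 + 64/3 + 80/3)) - 208 = (-25/8 + 174) - 208 = 1367/8 - 208 = -297/8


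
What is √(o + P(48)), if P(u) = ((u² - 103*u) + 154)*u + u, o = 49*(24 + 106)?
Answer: I*√112910 ≈ 336.02*I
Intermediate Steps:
o = 6370 (o = 49*130 = 6370)
P(u) = u + u*(154 + u² - 103*u) (P(u) = (154 + u² - 103*u)*u + u = u*(154 + u² - 103*u) + u = u + u*(154 + u² - 103*u))
√(o + P(48)) = √(6370 + 48*(155 + 48² - 103*48)) = √(6370 + 48*(155 + 2304 - 4944)) = √(6370 + 48*(-2485)) = √(6370 - 119280) = √(-112910) = I*√112910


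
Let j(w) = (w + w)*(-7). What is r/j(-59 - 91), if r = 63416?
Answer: 15854/525 ≈ 30.198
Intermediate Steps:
j(w) = -14*w (j(w) = (2*w)*(-7) = -14*w)
r/j(-59 - 91) = 63416/((-14*(-59 - 91))) = 63416/((-14*(-150))) = 63416/2100 = 63416*(1/2100) = 15854/525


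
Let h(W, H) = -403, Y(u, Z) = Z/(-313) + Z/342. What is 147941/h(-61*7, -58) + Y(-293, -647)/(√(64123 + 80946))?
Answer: -147941/403 + 18763*√145069/15529056174 ≈ -367.10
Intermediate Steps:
Y(u, Z) = -29*Z/107046 (Y(u, Z) = Z*(-1/313) + Z*(1/342) = -Z/313 + Z/342 = -29*Z/107046)
147941/h(-61*7, -58) + Y(-293, -647)/(√(64123 + 80946)) = 147941/(-403) + (-29/107046*(-647))/(√(64123 + 80946)) = 147941*(-1/403) + 18763/(107046*(√145069)) = -147941/403 + 18763*(√145069/145069)/107046 = -147941/403 + 18763*√145069/15529056174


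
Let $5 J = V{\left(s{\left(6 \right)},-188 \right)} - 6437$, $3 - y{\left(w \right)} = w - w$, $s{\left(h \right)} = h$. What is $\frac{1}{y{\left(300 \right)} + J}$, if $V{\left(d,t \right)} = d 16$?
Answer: $- \frac{5}{6326} \approx -0.00079039$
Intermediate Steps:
$V{\left(d,t \right)} = 16 d$
$y{\left(w \right)} = 3$ ($y{\left(w \right)} = 3 - \left(w - w\right) = 3 - 0 = 3 + 0 = 3$)
$J = - \frac{6341}{5}$ ($J = \frac{16 \cdot 6 - 6437}{5} = \frac{96 - 6437}{5} = \frac{1}{5} \left(-6341\right) = - \frac{6341}{5} \approx -1268.2$)
$\frac{1}{y{\left(300 \right)} + J} = \frac{1}{3 - \frac{6341}{5}} = \frac{1}{- \frac{6326}{5}} = - \frac{5}{6326}$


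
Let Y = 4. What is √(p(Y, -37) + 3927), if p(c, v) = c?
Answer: √3931 ≈ 62.698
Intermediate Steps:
√(p(Y, -37) + 3927) = √(4 + 3927) = √3931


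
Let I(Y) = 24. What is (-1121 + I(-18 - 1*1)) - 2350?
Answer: -3447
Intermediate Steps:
(-1121 + I(-18 - 1*1)) - 2350 = (-1121 + 24) - 2350 = -1097 - 2350 = -3447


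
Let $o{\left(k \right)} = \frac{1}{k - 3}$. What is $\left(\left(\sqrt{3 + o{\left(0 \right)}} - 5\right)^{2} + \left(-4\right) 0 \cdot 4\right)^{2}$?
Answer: $\frac{9289}{9} - \frac{3320 \sqrt{6}}{9} \approx 128.52$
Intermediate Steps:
$o{\left(k \right)} = \frac{1}{-3 + k}$
$\left(\left(\sqrt{3 + o{\left(0 \right)}} - 5\right)^{2} + \left(-4\right) 0 \cdot 4\right)^{2} = \left(\left(\sqrt{3 + \frac{1}{-3 + 0}} - 5\right)^{2} + \left(-4\right) 0 \cdot 4\right)^{2} = \left(\left(\sqrt{3 + \frac{1}{-3}} - 5\right)^{2} + 0 \cdot 4\right)^{2} = \left(\left(\sqrt{3 - \frac{1}{3}} - 5\right)^{2} + 0\right)^{2} = \left(\left(\sqrt{\frac{8}{3}} - 5\right)^{2} + 0\right)^{2} = \left(\left(\frac{2 \sqrt{6}}{3} - 5\right)^{2} + 0\right)^{2} = \left(\left(-5 + \frac{2 \sqrt{6}}{3}\right)^{2} + 0\right)^{2} = \left(\left(-5 + \frac{2 \sqrt{6}}{3}\right)^{2}\right)^{2} = \left(-5 + \frac{2 \sqrt{6}}{3}\right)^{4}$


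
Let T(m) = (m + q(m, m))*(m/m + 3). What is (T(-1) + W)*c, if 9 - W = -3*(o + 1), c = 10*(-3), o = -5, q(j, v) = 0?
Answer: 210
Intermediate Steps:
c = -30
T(m) = 4*m (T(m) = (m + 0)*(m/m + 3) = m*(1 + 3) = m*4 = 4*m)
W = -3 (W = 9 - (-3)*(-5 + 1) = 9 - (-3)*(-4) = 9 - 1*12 = 9 - 12 = -3)
(T(-1) + W)*c = (4*(-1) - 3)*(-30) = (-4 - 3)*(-30) = -7*(-30) = 210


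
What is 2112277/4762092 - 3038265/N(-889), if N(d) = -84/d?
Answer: -76562464618789/2381046 ≈ -3.2155e+7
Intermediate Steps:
2112277/4762092 - 3038265/N(-889) = 2112277/4762092 - 3038265/((-84/(-889))) = 2112277*(1/4762092) - 3038265/((-84*(-1/889))) = 2112277/4762092 - 3038265/12/127 = 2112277/4762092 - 3038265*127/12 = 2112277/4762092 - 128619885/4 = -76562464618789/2381046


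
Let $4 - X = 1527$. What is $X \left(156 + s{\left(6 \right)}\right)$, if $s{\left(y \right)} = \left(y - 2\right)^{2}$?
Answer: $-261956$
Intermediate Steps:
$X = -1523$ ($X = 4 - 1527 = -1523$)
$s{\left(y \right)} = \left(-2 + y\right)^{2}$
$X \left(156 + s{\left(6 \right)}\right) = - 1523 \left(156 + \left(-2 + 6\right)^{2}\right) = - 1523 \left(156 + 4^{2}\right) = - 1523 \left(156 + 16\right) = \left(-1523\right) 172 = -261956$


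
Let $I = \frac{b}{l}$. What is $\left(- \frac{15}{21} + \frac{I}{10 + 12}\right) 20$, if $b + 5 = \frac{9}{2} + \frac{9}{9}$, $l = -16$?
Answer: $- \frac{17635}{1232} \approx -14.314$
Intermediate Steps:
$b = \frac{1}{2}$ ($b = -5 + \left(\frac{9}{2} + \frac{9}{9}\right) = -5 + \left(9 \cdot \frac{1}{2} + 9 \cdot \frac{1}{9}\right) = -5 + \left(\frac{9}{2} + 1\right) = -5 + \frac{11}{2} = \frac{1}{2} \approx 0.5$)
$I = - \frac{1}{32}$ ($I = \frac{1}{2 \left(-16\right)} = \frac{1}{2} \left(- \frac{1}{16}\right) = - \frac{1}{32} \approx -0.03125$)
$\left(- \frac{15}{21} + \frac{I}{10 + 12}\right) 20 = \left(- \frac{15}{21} - \frac{1}{32 \left(10 + 12\right)}\right) 20 = \left(\left(-15\right) \frac{1}{21} - \frac{1}{32 \cdot 22}\right) 20 = \left(- \frac{5}{7} - \frac{1}{704}\right) 20 = \left(- \frac{3527}{4928}\right) 20 = - \frac{17635}{1232}$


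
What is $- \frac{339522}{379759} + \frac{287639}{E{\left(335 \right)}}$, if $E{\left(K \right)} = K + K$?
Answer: $\frac{109006019261}{254438530} \approx 428.42$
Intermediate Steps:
$E{\left(K \right)} = 2 K$
$- \frac{339522}{379759} + \frac{287639}{E{\left(335 \right)}} = - \frac{339522}{379759} + \frac{287639}{2 \cdot 335} = \left(-339522\right) \frac{1}{379759} + \frac{287639}{670} = - \frac{339522}{379759} + 287639 \cdot \frac{1}{670} = - \frac{339522}{379759} + \frac{287639}{670} = \frac{109006019261}{254438530}$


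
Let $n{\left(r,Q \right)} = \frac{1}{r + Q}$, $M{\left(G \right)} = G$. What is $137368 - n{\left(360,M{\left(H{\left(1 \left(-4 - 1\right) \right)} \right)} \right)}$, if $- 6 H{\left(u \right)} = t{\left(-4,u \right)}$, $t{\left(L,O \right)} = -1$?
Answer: $\frac{296852242}{2161} \approx 1.3737 \cdot 10^{5}$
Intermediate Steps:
$H{\left(u \right)} = \frac{1}{6}$ ($H{\left(u \right)} = \left(- \frac{1}{6}\right) \left(-1\right) = \frac{1}{6}$)
$n{\left(r,Q \right)} = \frac{1}{Q + r}$
$137368 - n{\left(360,M{\left(H{\left(1 \left(-4 - 1\right) \right)} \right)} \right)} = 137368 - \frac{1}{\frac{1}{6} + 360} = 137368 - \frac{1}{\frac{2161}{6}} = 137368 - \frac{6}{2161} = \frac{296852242}{2161}$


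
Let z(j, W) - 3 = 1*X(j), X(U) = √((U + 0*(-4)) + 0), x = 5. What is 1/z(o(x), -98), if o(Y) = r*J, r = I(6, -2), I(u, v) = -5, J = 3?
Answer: ⅛ - I*√15/24 ≈ 0.125 - 0.16137*I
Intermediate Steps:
X(U) = √U (X(U) = √((U + 0) + 0) = √(U + 0) = √U)
r = -5
o(Y) = -15 (o(Y) = -5*3 = -15)
z(j, W) = 3 + √j (z(j, W) = 3 + 1*√j = 3 + √j)
1/z(o(x), -98) = 1/(3 + √(-15)) = 1/(3 + I*√15)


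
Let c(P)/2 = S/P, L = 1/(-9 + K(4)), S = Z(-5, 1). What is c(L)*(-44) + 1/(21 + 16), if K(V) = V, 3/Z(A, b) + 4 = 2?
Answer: -24419/37 ≈ -659.97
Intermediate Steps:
Z(A, b) = -3/2 (Z(A, b) = 3/(-4 + 2) = 3/(-2) = 3*(-1/2) = -3/2)
S = -3/2 ≈ -1.5000
L = -1/5 (L = 1/(-9 + 4) = 1/(-5) = -1/5 ≈ -0.20000)
c(P) = -3/P (c(P) = 2*(-3/(2*P)) = -3/P)
c(L)*(-44) + 1/(21 + 16) = -3/(-1/5)*(-44) + 1/(21 + 16) = -3*(-5)*(-44) + 1/37 = 15*(-44) + 1/37 = -660 + 1/37 = -24419/37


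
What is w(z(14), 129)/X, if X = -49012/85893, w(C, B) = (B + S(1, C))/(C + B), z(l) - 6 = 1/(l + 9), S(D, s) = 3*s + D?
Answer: -292637451/152231272 ≈ -1.9223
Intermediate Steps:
S(D, s) = D + 3*s
z(l) = 6 + 1/(9 + l) (z(l) = 6 + 1/(l + 9) = 6 + 1/(9 + l))
w(C, B) = (1 + B + 3*C)/(B + C) (w(C, B) = (B + (1 + 3*C))/(C + B) = (1 + B + 3*C)/(B + C))
X = -49012/85893 (X = -49012*1/85893 = -49012/85893 ≈ -0.57062)
w(z(14), 129)/X = ((1 + 129 + 3*((55 + 6*14)/(9 + 14)))/(129 + (55 + 6*14)/(9 + 14)))/(-49012/85893) = ((1 + 129 + 3*((55 + 84)/23))/(129 + (55 + 84)/23))*(-85893/49012) = ((1 + 129 + 3*((1/23)*139))/(129 + (1/23)*139))*(-85893/49012) = ((1 + 129 + 3*(139/23))/(129 + 139/23))*(-85893/49012) = ((1 + 129 + 417/23)/(3106/23))*(-85893/49012) = ((23/3106)*(3407/23))*(-85893/49012) = (3407/3106)*(-85893/49012) = -292637451/152231272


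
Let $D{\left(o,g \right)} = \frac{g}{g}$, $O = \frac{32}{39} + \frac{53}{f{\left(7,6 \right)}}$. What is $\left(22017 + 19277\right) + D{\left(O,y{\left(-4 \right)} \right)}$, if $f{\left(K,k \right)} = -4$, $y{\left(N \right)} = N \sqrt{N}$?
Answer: $41295$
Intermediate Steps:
$y{\left(N \right)} = N^{\frac{3}{2}}$
$O = - \frac{1939}{156}$ ($O = \frac{32}{39} + \frac{53}{-4} = 32 \cdot \frac{1}{39} + 53 \left(- \frac{1}{4}\right) = \frac{32}{39} - \frac{53}{4} = - \frac{1939}{156} \approx -12.429$)
$D{\left(o,g \right)} = 1$
$\left(22017 + 19277\right) + D{\left(O,y{\left(-4 \right)} \right)} = \left(22017 + 19277\right) + 1 = 41294 + 1 = 41295$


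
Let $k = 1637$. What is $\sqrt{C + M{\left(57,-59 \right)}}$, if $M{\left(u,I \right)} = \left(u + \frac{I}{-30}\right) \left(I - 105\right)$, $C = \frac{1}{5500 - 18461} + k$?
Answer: $\frac{i \sqrt{303645006562170}}{194415} \approx 89.63 i$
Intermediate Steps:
$C = \frac{21217156}{12961}$ ($C = \frac{1}{5500 - 18461} + 1637 = \frac{1}{-12961} + 1637 = - \frac{1}{12961} + 1637 = \frac{21217156}{12961} \approx 1637.0$)
$M{\left(u,I \right)} = \left(-105 + I\right) \left(u - \frac{I}{30}\right)$ ($M{\left(u,I \right)} = \left(u + I \left(- \frac{1}{30}\right)\right) \left(-105 + I\right) = \left(u - \frac{I}{30}\right) \left(-105 + I\right) = \left(-105 + I\right) \left(u - \frac{I}{30}\right)$)
$\sqrt{C + M{\left(57,-59 \right)}} = \sqrt{\frac{21217156}{12961} - \left(\frac{19109}{2} + \frac{3481}{30}\right)} = \sqrt{\frac{21217156}{12961} - \frac{145058}{15}} = \sqrt{- \frac{1561839398}{194415}} = \frac{i \sqrt{303645006562170}}{194415}$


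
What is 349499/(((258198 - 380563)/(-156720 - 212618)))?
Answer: 129083261662/122365 ≈ 1.0549e+6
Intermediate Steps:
349499/(((258198 - 380563)/(-156720 - 212618))) = 349499/((-122365/(-369338))) = 349499/((-122365*(-1/369338))) = 349499/(122365/369338) = 349499*(369338/122365) = 129083261662/122365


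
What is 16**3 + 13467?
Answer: 17563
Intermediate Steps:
16**3 + 13467 = 4096 + 13467 = 17563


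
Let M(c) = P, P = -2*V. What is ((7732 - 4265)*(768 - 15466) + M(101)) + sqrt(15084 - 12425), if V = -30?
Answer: -50957906 + sqrt(2659) ≈ -5.0958e+7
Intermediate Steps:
P = 60 (P = -2*(-30) = 60)
M(c) = 60
((7732 - 4265)*(768 - 15466) + M(101)) + sqrt(15084 - 12425) = ((7732 - 4265)*(768 - 15466) + 60) + sqrt(15084 - 12425) = (3467*(-14698) + 60) + sqrt(2659) = (-50957966 + 60) + sqrt(2659) = -50957906 + sqrt(2659)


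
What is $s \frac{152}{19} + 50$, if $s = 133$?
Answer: $1114$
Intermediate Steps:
$s \frac{152}{19} + 50 = 133 \cdot \frac{152}{19} + 50 = 133 \cdot 152 \cdot \frac{1}{19} + 50 = 133 \cdot 8 + 50 = 1064 + 50 = 1114$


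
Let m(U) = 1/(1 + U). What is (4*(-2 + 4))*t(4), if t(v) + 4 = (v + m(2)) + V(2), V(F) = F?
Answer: 56/3 ≈ 18.667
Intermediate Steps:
t(v) = -5/3 + v (t(v) = -4 + ((v + 1/(1 + 2)) + 2) = -4 + ((v + 1/3) + 2) = -4 + ((v + ⅓) + 2) = -4 + ((⅓ + v) + 2) = -4 + (7/3 + v) = -5/3 + v)
(4*(-2 + 4))*t(4) = (4*(-2 + 4))*(-5/3 + 4) = (4*2)*(7/3) = 8*(7/3) = 56/3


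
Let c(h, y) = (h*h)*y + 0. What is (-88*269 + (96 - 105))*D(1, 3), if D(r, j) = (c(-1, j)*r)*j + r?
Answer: -236810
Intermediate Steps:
c(h, y) = y*h² (c(h, y) = h²*y + 0 = y*h² + 0 = y*h²)
D(r, j) = r + r*j² (D(r, j) = ((j*(-1)²)*r)*j + r = ((j*1)*r)*j + r = (j*r)*j + r = r*j² + r = r + r*j²)
(-88*269 + (96 - 105))*D(1, 3) = (-88*269 + (96 - 105))*(1*(1 + 3²)) = (-23672 - 9)*(1*(1 + 9)) = -23681*10 = -236810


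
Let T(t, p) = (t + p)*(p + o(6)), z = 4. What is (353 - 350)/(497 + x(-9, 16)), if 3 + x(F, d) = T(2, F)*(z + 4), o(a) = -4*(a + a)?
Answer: 3/3686 ≈ 0.00081389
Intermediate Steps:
o(a) = -8*a
T(t, p) = (-48 + p)*(p + t) (T(t, p) = (t + p)*(p - 8*6) = (p + t)*(p - 48) = (p + t)*(-48 + p) = (-48 + p)*(p + t))
x(F, d) = -771 - 368*F + 8*F² (x(F, d) = -3 + (F² - 48*F - 48*2 + F*2)*(4 + 4) = -3 + (F² - 48*F - 96 + 2*F)*8 = -3 + (-96 + F² - 46*F)*8 = -3 + (-768 - 368*F + 8*F²) = -771 - 368*F + 8*F²)
(353 - 350)/(497 + x(-9, 16)) = (353 - 350)/(497 + (-771 - 368*(-9) + 8*(-9)²)) = 3/(497 + (-771 + 3312 + 8*81)) = 3/(497 + (-771 + 3312 + 648)) = 3/(497 + 3189) = 3/3686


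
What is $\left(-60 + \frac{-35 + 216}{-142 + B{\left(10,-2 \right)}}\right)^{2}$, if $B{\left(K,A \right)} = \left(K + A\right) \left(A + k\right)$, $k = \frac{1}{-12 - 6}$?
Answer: $\frac{7601921721}{2033476} \approx 3738.4$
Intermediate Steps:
$k = - \frac{1}{18}$ ($k = \frac{1}{-18} = - \frac{1}{18} \approx -0.055556$)
$B{\left(K,A \right)} = \left(- \frac{1}{18} + A\right) \left(A + K\right)$ ($B{\left(K,A \right)} = \left(K + A\right) \left(A - \frac{1}{18}\right) = \left(A + K\right) \left(- \frac{1}{18} + A\right) = \left(- \frac{1}{18} + A\right) \left(A + K\right)$)
$\left(-60 + \frac{-35 + 216}{-142 + B{\left(10,-2 \right)}}\right)^{2} = \left(-60 + \frac{-35 + 216}{-142 - \left(\frac{184}{9} - 4\right)}\right)^{2} = \left(-60 + \frac{181}{-142 + \left(4 + \frac{1}{9} - \frac{5}{9} - 20\right)}\right)^{2} = \left(-60 + \frac{181}{-142 - \frac{148}{9}}\right)^{2} = \left(-60 + \frac{181}{- \frac{1426}{9}}\right)^{2} = \left(-60 + 181 \left(- \frac{9}{1426}\right)\right)^{2} = \left(-60 - \frac{1629}{1426}\right)^{2} = \left(- \frac{87189}{1426}\right)^{2} = \frac{7601921721}{2033476}$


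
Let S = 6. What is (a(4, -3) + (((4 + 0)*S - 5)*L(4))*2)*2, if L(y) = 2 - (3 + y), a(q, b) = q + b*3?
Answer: -390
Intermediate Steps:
a(q, b) = q + 3*b
L(y) = -1 - y (L(y) = 2 + (-3 - y) = -1 - y)
(a(4, -3) + (((4 + 0)*S - 5)*L(4))*2)*2 = ((4 + 3*(-3)) + (((4 + 0)*6 - 5)*(-1 - 1*4))*2)*2 = ((4 - 9) + ((4*6 - 5)*(-1 - 4))*2)*2 = (-5 + ((24 - 5)*(-5))*2)*2 = (-5 + (19*(-5))*2)*2 = (-5 - 95*2)*2 = (-5 - 190)*2 = -195*2 = -390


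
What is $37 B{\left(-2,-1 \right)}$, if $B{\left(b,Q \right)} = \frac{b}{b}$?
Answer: $37$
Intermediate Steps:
$B{\left(b,Q \right)} = 1$
$37 B{\left(-2,-1 \right)} = 37 \cdot 1 = 37$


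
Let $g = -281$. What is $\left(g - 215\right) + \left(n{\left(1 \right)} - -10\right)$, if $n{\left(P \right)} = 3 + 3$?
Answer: $-480$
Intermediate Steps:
$n{\left(P \right)} = 6$
$\left(g - 215\right) + \left(n{\left(1 \right)} - -10\right) = \left(-281 - 215\right) + \left(6 - -10\right) = -496 + \left(6 + 10\right) = -496 + 16 = -480$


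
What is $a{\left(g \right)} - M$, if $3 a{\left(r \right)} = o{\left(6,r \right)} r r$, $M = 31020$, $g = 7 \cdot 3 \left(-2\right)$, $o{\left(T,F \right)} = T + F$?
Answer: $-52188$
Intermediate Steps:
$o{\left(T,F \right)} = F + T$
$g = -42$ ($g = 21 \left(-2\right) = -42$)
$a{\left(r \right)} = \frac{r^{2} \left(6 + r\right)}{3}$ ($a{\left(r \right)} = \frac{\left(r + 6\right) r r}{3} = \frac{\left(6 + r\right) r r}{3} = \frac{r \left(6 + r\right) r}{3} = \frac{r^{2} \left(6 + r\right)}{3}$)
$a{\left(g \right)} - M = \frac{\left(-42\right)^{2} \left(6 - 42\right)}{3} - 31020 = \frac{1}{3} \cdot 1764 \left(-36\right) - 31020 = -21168 - 31020 = -52188$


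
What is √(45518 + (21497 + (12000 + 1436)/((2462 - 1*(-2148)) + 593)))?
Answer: 3*√1665975187/473 ≈ 258.88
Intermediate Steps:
√(45518 + (21497 + (12000 + 1436)/((2462 - 1*(-2148)) + 593))) = √(45518 + (21497 + 13436/((2462 + 2148) + 593))) = √(45518 + (21497 + 13436/(4610 + 593))) = √(45518 + (21497 + 13436/5203)) = √(45518 + 111862327/5203) = √(348692481/5203) = 3*√1665975187/473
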